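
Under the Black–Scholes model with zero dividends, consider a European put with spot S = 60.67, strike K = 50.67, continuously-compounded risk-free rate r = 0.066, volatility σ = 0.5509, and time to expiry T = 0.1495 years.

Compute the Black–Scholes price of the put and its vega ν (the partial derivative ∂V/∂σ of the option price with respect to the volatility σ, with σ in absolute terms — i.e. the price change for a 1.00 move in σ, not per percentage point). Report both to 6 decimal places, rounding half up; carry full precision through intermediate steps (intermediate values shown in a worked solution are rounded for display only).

price = 1.193733
ν = 5.685217

σ√T = 0.5509·√0.1495 = 0.213007
d₁ = (ln(S/K) + (r+σ²/2)T) / (σ√T) = (ln(60.67/50.67) + (0.066+0.5509²/2)·0.1495) / 0.213007 = (0.180115 + 0.032553) / 0.213007 = 0.998411
d₂ = d₁ − σ√T = 0.998411 − 0.213007 = 0.785404
e^{−rT} = e^{−0.066·0.1495} = 0.990182
N(−d₁) = 0.159040,  N(−d₂) = 0.216108
Put price V = K·e^{−rT}·N(−d₂) − S·N(−d₁) = 10.842695 − 9.648961 = 1.193733
φ(d₁) = (1/√(2π))·e^{−d₁²/2} = 0.242355
ν = S·φ(d₁)·√T = 5.685217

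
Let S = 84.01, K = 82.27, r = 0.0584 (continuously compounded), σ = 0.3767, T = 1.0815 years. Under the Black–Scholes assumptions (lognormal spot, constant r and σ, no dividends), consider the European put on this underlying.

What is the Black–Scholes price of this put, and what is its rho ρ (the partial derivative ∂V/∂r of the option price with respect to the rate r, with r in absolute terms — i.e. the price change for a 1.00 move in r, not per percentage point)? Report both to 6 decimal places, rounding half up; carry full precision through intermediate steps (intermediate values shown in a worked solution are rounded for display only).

σ√T = 0.3767·√1.0815 = 0.391750
d₁ = (ln(S/K) + (r+σ²/2)T) / (σ√T) = (ln(84.01/82.27) + (0.0584+0.3767²/2)·1.0815) / 0.391750 = (0.020929 + 0.139894) / 0.391750 = 0.410524
d₂ = d₁ − σ√T = 0.410524 − 0.391750 = 0.018775
e^{−rT} = e^{−0.0584·1.0815} = 0.938794
N(−d₁) = 0.340711,  N(−d₂) = 0.492510
Put price V = K·e^{−rT}·N(−d₂) − S·N(−d₁) = 38.038826 − 28.623101 = 9.415725
ρ = −K·T·e^{−rT}·N(−d₂) = -41.138990

price = 9.415725
ρ = -41.138990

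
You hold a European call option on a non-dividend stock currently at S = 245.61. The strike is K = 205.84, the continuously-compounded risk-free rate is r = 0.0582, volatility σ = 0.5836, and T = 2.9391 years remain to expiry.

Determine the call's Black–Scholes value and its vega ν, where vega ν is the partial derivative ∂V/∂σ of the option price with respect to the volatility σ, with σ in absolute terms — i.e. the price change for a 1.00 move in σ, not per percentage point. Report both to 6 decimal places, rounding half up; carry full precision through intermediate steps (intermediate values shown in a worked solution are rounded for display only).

price = 120.701245
ν = 117.271652

σ√T = 0.5836·√2.9391 = 1.000512
d₁ = (ln(S/K) + (r+σ²/2)T) / (σ√T) = (ln(245.61/205.84) + (0.0582+0.5836²/2)·2.9391) / 1.000512 = (0.176646 + 0.671568) / 1.000512 = 0.847779
d₂ = d₁ − σ√T = 0.847779 − 1.000512 = -0.152733
e^{−rT} = e^{−0.0582·2.9391} = 0.842775
N(d₁) = 0.801720,  N(d₂) = 0.439304
Call price V = S·N(d₁) − K·e^{−rT}·N(d₂) = 196.910352 − 76.209108 = 120.701245
φ(d₁) = (1/√(2π))·e^{−d₁²/2} = 0.278509
ν = S·φ(d₁)·√T = 117.271652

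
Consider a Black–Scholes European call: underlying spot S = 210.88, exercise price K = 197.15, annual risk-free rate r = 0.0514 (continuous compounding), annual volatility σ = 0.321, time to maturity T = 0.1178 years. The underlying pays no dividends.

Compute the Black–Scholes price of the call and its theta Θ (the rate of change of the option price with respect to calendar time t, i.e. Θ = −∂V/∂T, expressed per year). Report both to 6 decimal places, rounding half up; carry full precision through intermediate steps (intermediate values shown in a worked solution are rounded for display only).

σ√T = 0.321·√0.1178 = 0.110174
d₁ = (ln(S/K) + (r+σ²/2)T) / (σ√T) = (ln(210.88/197.15) + (0.0514+0.321²/2)·0.1178) / 0.110174 = (0.067324 + 0.012124) / 0.110174 = 0.721120
d₂ = d₁ − σ√T = 0.721120 − 0.110174 = 0.610946
e^{−rT} = e^{−0.0514·0.1178} = 0.993963
N(d₁) = 0.764582,  N(d₂) = 0.729382
Call price V = S·N(d₁) − K·e^{−rT}·N(d₂) = 161.235094 − 142.929706 = 18.305387
φ(d₁) = (1/√(2π))·e^{−d₁²/2} = 0.307603
Θ = −S·φ(d₁)·σ/(2√T) − r·K·e^{−rT}·N(d₂) = −30.333896 − 7.346587 = -37.680483

price = 18.305387
Θ = -37.680483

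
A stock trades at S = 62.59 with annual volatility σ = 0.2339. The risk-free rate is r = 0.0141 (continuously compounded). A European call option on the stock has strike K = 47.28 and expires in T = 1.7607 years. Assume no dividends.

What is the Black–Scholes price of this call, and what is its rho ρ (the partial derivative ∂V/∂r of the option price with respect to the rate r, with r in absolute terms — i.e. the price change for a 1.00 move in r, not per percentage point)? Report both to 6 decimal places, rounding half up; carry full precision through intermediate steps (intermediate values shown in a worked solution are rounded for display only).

σ√T = 0.2339·√1.7607 = 0.310365
d₁ = (ln(S/K) + (r+σ²/2)T) / (σ√T) = (ln(62.59/47.28) + (0.0141+0.2339²/2)·1.7607) / 0.310365 = (0.280518 + 0.072989) / 0.310365 = 1.139005
d₂ = d₁ − σ√T = 1.139005 − 0.310365 = 0.828639
e^{−rT} = e^{−0.0141·1.7607} = 0.975480
N(d₁) = 0.872649,  N(d₂) = 0.796346
Call price V = S·N(d₁) − K·e^{−rT}·N(d₂) = 54.619124 − 36.728010 = 17.891114
ρ = K·T·e^{−rT}·N(d₂) = 64.667008

price = 17.891114
ρ = 64.667008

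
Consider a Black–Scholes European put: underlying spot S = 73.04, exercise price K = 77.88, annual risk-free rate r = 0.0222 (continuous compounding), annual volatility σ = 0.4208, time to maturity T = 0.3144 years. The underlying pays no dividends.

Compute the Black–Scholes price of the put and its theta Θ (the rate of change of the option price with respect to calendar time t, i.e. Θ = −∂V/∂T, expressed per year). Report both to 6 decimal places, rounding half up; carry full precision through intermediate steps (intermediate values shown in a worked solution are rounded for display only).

σ√T = 0.4208·√0.3144 = 0.235948
d₁ = (ln(S/K) + (r+σ²/2)T) / (σ√T) = (ln(73.04/77.88) + (0.0222+0.4208²/2)·0.3144) / 0.235948 = (-0.064162 + 0.034815) / 0.235948 = -0.124377
d₂ = d₁ − σ√T = -0.124377 − 0.235948 = -0.360325
e^{−rT} = e^{−0.0222·0.3144} = 0.993045
N(−d₁) = 0.549491,  N(−d₂) = 0.640698
Put price V = K·e^{−rT}·N(−d₂) − S·N(−d₁) = 49.550498 − 40.134854 = 9.415644
φ(d₁) = (1/√(2π))·e^{−d₁²/2} = 0.395868
Θ = −S·φ(d₁)·σ/(2√T) + r·K·e^{−rT}·N(−d₂) = −10.849660 + 1.100021 = -9.749639

price = 9.415644
Θ = -9.749639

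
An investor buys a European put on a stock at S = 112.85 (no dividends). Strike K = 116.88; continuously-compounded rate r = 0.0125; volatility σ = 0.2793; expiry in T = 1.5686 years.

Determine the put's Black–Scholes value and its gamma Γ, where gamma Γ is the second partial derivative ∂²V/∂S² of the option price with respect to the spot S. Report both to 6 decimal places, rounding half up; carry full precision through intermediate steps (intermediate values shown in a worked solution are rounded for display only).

σ√T = 0.2793·√1.5686 = 0.349806
d₁ = (ln(S/K) + (r+σ²/2)T) / (σ√T) = (ln(112.85/116.88) + (0.0125+0.2793²/2)·1.5686) / 0.349806 = (-0.035088 + 0.080790) / 0.349806 = 0.130648
d₂ = d₁ − σ√T = 0.130648 − 0.349806 = -0.219158
e^{−rT} = e^{−0.0125·1.5686} = 0.980583
N(−d₁) = 0.448027,  N(−d₂) = 0.586737
Put price V = K·e^{−rT}·N(−d₂) − S·N(−d₁) = 67.246232 − 50.559851 = 16.686380
φ(d₁) = (1/√(2π))·e^{−d₁²/2} = 0.395552
Γ = φ(d₁) / (S·σ·√T) = 0.010020

price = 16.686380
Γ = 0.010020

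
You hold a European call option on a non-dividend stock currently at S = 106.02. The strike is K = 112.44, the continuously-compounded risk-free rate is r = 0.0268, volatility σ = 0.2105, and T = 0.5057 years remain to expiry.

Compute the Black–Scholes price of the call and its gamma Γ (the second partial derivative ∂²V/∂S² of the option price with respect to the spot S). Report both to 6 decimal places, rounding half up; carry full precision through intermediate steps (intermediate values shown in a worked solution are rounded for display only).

σ√T = 0.2105·√0.5057 = 0.149692
d₁ = (ln(S/K) + (r+σ²/2)T) / (σ√T) = (ln(106.02/112.44) + (0.0268+0.2105²/2)·0.5057) / 0.149692 = (-0.058792 + 0.024757) / 0.149692 = -0.227369
d₂ = d₁ − σ√T = -0.227369 − 0.149692 = -0.377061
e^{−rT} = e^{−0.0268·0.5057} = 0.986539
N(d₁) = 0.410068,  N(d₂) = 0.353064
Call price V = S·N(d₁) − K·e^{−rT}·N(d₂) = 43.475435 − 39.164119 = 4.311317
φ(d₁) = (1/√(2π))·e^{−d₁²/2} = 0.388762
Γ = φ(d₁) / (S·σ·√T) = 0.024496

price = 4.311317
Γ = 0.024496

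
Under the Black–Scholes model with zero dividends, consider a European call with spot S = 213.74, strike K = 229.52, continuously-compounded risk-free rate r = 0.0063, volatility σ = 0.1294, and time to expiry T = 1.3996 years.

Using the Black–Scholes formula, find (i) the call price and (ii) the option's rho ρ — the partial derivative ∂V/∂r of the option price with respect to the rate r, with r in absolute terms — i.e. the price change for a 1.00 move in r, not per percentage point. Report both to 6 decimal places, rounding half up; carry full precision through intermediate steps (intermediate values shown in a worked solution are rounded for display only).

σ√T = 0.1294·√1.3996 = 0.153086
d₁ = (ln(S/K) + (r+σ²/2)T) / (σ√T) = (ln(213.74/229.52) + (0.0063+0.1294²/2)·1.3996) / 0.153086 = (-0.071230 + 0.020535) / 0.153086 = -0.331151
d₂ = d₁ − σ√T = -0.331151 − 0.153086 = -0.484237
e^{−rT} = e^{−0.0063·1.3996} = 0.991221
N(d₁) = 0.370265,  N(d₂) = 0.314109
Call price V = S·N(d₁) − K·e^{−rT}·N(d₂) = 79.140490 − 71.461347 = 7.679143
ρ = K·T·e^{−rT}·N(d₂) = 100.017301

price = 7.679143
ρ = 100.017301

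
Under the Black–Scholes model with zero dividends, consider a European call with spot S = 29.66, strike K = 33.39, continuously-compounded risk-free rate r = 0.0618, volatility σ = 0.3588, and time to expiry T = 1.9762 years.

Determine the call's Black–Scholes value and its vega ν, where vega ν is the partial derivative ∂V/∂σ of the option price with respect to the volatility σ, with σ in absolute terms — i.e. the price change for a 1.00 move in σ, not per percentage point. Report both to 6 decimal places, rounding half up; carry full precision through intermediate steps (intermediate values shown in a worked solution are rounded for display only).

price = 5.949298
ν = 16.083354

σ√T = 0.3588·√1.9762 = 0.504392
d₁ = (ln(S/K) + (r+σ²/2)T) / (σ√T) = (ln(29.66/33.39) + (0.0618+0.3588²/2)·1.9762) / 0.504392 = (-0.118457 + 0.249335) / 0.504392 = 0.259476
d₂ = d₁ − σ√T = 0.259476 − 0.504392 = -0.244916
e^{−rT} = e^{−0.0618·1.9762} = 0.885034
N(d₁) = 0.602366,  N(d₂) = 0.403261
Call price V = S·N(d₁) − K·e^{−rT}·N(d₂) = 17.866175 − 11.916877 = 5.949298
φ(d₁) = (1/√(2π))·e^{−d₁²/2} = 0.385736
ν = S·φ(d₁)·√T = 16.083354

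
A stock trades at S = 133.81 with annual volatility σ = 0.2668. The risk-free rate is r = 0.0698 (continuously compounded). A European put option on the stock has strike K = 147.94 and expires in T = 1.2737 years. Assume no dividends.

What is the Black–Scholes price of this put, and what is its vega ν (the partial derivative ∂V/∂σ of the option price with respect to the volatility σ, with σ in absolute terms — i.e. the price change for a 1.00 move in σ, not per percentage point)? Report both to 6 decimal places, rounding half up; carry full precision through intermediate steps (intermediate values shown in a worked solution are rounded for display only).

price = 16.889949
ν = 59.867039

σ√T = 0.2668·√1.2737 = 0.301106
d₁ = (ln(S/K) + (r+σ²/2)T) / (σ√T) = (ln(133.81/147.94) + (0.0698+0.2668²/2)·1.2737) / 0.301106 = (-0.100386 + 0.134237) / 0.301106 = 0.112421
d₂ = d₁ − σ√T = 0.112421 − 0.301106 = -0.188685
e^{−rT} = e^{−0.0698·1.2737} = 0.914933
N(−d₁) = 0.455245,  N(−d₂) = 0.574830
Put price V = K·e^{−rT}·N(−d₂) − S·N(−d₁) = 77.806233 − 60.916284 = 16.889949
φ(d₁) = (1/√(2π))·e^{−d₁²/2} = 0.396429
ν = S·φ(d₁)·√T = 59.867039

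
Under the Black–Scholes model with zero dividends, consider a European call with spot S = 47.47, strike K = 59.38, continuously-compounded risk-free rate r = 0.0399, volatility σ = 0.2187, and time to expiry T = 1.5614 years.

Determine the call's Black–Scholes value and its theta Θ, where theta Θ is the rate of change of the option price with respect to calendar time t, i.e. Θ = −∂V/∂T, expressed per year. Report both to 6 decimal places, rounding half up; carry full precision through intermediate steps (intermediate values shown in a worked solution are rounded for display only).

price = 2.394362
Θ = -2.014094

σ√T = 0.2187·√1.5614 = 0.273279
d₁ = (ln(S/K) + (r+σ²/2)T) / (σ√T) = (ln(47.47/59.38) + (0.0399+0.2187²/2)·1.5614) / 0.273279 = (-0.223860 + 0.099640) / 0.273279 = -0.454551
d₂ = d₁ − σ√T = -0.454551 − 0.273279 = -0.727829
e^{−rT} = e^{−0.0399·1.5614} = 0.939601
N(d₁) = 0.324716,  N(d₂) = 0.233359
Call price V = S·N(d₁) − K·e^{−rT}·N(d₂) = 15.414281 − 13.019919 = 2.394362
φ(d₁) = (1/√(2π))·e^{−d₁²/2} = 0.359786
Θ = −S·φ(d₁)·σ/(2√T) − r·K·e^{−rT}·N(d₂) = −1.494600 − 0.519495 = -2.014094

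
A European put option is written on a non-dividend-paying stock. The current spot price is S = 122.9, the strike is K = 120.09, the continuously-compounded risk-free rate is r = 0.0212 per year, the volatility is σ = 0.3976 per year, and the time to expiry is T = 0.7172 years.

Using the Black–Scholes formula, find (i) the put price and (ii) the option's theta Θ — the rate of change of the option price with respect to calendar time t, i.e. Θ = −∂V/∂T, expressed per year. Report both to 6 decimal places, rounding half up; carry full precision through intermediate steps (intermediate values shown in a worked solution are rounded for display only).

price = 13.914960
Θ = -9.751991

σ√T = 0.3976·√0.7172 = 0.336718
d₁ = (ln(S/K) + (r+σ²/2)T) / (σ√T) = (ln(122.9/120.09) + (0.0212+0.3976²/2)·0.7172) / 0.336718 = (0.023130 + 0.071894) / 0.336718 = 0.282206
d₂ = d₁ − σ√T = 0.282206 − 0.336718 = -0.054513
e^{−rT} = e^{−0.0212·0.7172} = 0.984910
N(−d₁) = 0.388893,  N(−d₂) = 0.521737
Put price V = K·e^{−rT}·N(−d₂) − S·N(−d₁) = 61.709901 − 47.794941 = 13.914960
φ(d₁) = (1/√(2π))·e^{−d₁²/2} = 0.383369
Θ = −S·φ(d₁)·σ/(2√T) + r·K·e^{−rT}·N(−d₂) = −11.060241 + 1.308250 = -9.751991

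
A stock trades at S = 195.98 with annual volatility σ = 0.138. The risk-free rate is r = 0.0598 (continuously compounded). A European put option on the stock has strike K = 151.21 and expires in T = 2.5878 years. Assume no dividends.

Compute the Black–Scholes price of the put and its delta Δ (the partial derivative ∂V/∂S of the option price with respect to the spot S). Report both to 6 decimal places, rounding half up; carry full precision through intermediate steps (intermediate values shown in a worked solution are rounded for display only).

σ√T = 0.138·√2.5878 = 0.221996
d₁ = (ln(S/K) + (r+σ²/2)T) / (σ√T) = (ln(195.98/151.21) + (0.0598+0.138²/2)·2.5878) / 0.221996 = (0.259343 + 0.179391) / 0.221996 = 1.976320
d₂ = d₁ − σ√T = 1.976320 − 0.221996 = 1.754325
e^{−rT} = e^{−0.0598·2.5878} = 0.856629
N(−d₁) = 0.024059,  N(−d₂) = 0.039687
Put price V = K·e^{−rT}·N(−d₂) − S·N(−d₁) = 5.140749 − 4.715133 = 0.425616
Δ = −N(−d₁) = -0.024059

price = 0.425616
Δ = -0.024059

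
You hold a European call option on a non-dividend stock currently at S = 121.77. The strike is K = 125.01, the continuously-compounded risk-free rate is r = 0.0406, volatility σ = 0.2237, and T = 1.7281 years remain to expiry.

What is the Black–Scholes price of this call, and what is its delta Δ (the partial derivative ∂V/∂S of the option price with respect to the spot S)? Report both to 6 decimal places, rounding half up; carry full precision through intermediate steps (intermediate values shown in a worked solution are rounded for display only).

price = 16.697555
Δ = 0.616508

σ√T = 0.2237·√1.7281 = 0.294070
d₁ = (ln(S/K) + (r+σ²/2)T) / (σ√T) = (ln(121.77/125.01) + (0.0406+0.2237²/2)·1.7281) / 0.294070 = (-0.026260 + 0.113399) / 0.294070 = 0.296323
d₂ = d₁ − σ√T = 0.296323 − 0.294070 = 0.002253
e^{−rT} = e^{−0.0406·1.7281} = 0.932244
N(d₁) = 0.616508,  N(d₂) = 0.500899
Call price V = S·N(d₁) − K·e^{−rT}·N(d₂) = 75.072218 − 58.374663 = 16.697555
Δ = N(d₁) = 0.616508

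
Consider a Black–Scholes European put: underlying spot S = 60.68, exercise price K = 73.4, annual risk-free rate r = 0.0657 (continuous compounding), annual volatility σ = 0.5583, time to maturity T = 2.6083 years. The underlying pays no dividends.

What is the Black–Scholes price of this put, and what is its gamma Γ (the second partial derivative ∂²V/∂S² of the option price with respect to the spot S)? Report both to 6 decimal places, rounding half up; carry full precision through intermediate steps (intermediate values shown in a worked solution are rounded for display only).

price = 21.896515
Γ = 0.006648

σ√T = 0.5583·√2.6083 = 0.901667
d₁ = (ln(S/K) + (r+σ²/2)T) / (σ√T) = (ln(60.68/73.4) + (0.0657+0.5583²/2)·2.6083) / 0.901667 = (-0.190310 + 0.577867) / 0.901667 = 0.429823
d₂ = d₁ − σ√T = 0.429823 − 0.901667 = -0.471844
e^{−rT} = e^{−0.0657·2.6083} = 0.842514
N(−d₁) = 0.333662,  N(−d₂) = 0.681481
Put price V = K·e^{−rT}·N(−d₂) − S·N(−d₁) = 42.143132 − 20.246617 = 21.896515
φ(d₁) = (1/√(2π))·e^{−d₁²/2} = 0.363741
Γ = φ(d₁) / (S·σ·√T) = 0.006648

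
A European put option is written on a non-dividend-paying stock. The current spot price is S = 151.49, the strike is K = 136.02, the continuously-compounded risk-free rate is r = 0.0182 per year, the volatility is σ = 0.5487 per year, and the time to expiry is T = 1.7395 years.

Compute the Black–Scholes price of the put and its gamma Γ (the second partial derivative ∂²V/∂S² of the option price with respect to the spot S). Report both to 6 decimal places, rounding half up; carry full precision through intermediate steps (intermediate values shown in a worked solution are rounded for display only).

price = 30.868441
Γ = 0.003121

σ√T = 0.5487·√1.7395 = 0.723681
d₁ = (ln(S/K) + (r+σ²/2)T) / (σ√T) = (ln(151.49/136.02) + (0.0182+0.5487²/2)·1.7395) / 0.723681 = (0.107718 + 0.293516) / 0.723681 = 0.554434
d₂ = d₁ − σ√T = 0.554434 − 0.723681 = -0.169247
e^{−rT} = e^{−0.0182·1.7395} = 0.968837
N(−d₁) = 0.289641,  N(−d₂) = 0.567199
Put price V = K·e^{−rT}·N(−d₂) − S·N(−d₁) = 74.746123 − 43.877681 = 30.868441
φ(d₁) = (1/√(2π))·e^{−d₁²/2} = 0.342105
Γ = φ(d₁) / (S·σ·√T) = 0.003121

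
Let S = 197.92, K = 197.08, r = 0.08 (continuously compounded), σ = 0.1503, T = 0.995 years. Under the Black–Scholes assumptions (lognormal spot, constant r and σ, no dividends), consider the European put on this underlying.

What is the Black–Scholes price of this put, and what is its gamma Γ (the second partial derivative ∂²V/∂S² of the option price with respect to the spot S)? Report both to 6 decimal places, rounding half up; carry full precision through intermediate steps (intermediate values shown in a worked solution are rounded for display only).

σ√T = 0.1503·√0.995 = 0.149924
d₁ = (ln(S/K) + (r+σ²/2)T) / (σ√T) = (ln(197.92/197.08) + (0.08+0.1503²/2)·0.995) / 0.149924 = (0.004253 + 0.090839) / 0.149924 = 0.634267
d₂ = d₁ − σ√T = 0.634267 − 0.149924 = 0.484343
e^{−rT} = e^{−0.08·0.995} = 0.923486
N(−d₁) = 0.262953,  N(−d₂) = 0.314071
Put price V = K·e^{−rT}·N(−d₂) − S·N(−d₁) = 57.161109 − 52.043701 = 5.117408
φ(d₁) = (1/√(2π))·e^{−d₁²/2} = 0.326252
Γ = φ(d₁) / (S·σ·√T) = 0.010995

price = 5.117408
Γ = 0.010995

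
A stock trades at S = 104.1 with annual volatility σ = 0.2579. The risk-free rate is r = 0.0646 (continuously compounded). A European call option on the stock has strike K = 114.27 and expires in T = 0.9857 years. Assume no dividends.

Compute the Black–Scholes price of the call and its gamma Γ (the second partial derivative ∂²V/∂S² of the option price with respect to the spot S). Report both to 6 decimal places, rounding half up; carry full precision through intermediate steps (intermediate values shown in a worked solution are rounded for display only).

price = 9.274536
Γ = 0.014966

σ√T = 0.2579·√0.9857 = 0.256049
d₁ = (ln(S/K) + (r+σ²/2)T) / (σ√T) = (ln(104.1/114.27) + (0.0646+0.2579²/2)·0.9857) / 0.256049 = (-0.093212 + 0.096457) / 0.256049 = 0.012672
d₂ = d₁ − σ√T = 0.012672 − 0.256049 = -0.243377
e^{−rT} = e^{−0.0646·0.9857} = 0.938309
N(d₁) = 0.505055,  N(d₂) = 0.403857
Call price V = S·N(d₁) − K·e^{−rT}·N(d₂) = 52.576271 − 43.301734 = 9.274536
φ(d₁) = (1/√(2π))·e^{−d₁²/2} = 0.398910
Γ = φ(d₁) / (S·σ·√T) = 0.014966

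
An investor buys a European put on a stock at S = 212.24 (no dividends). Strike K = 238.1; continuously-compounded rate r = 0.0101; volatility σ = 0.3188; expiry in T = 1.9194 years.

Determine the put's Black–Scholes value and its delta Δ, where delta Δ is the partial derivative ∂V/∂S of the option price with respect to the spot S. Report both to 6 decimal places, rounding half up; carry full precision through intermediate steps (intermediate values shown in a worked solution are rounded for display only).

price = 50.493360
Δ = -0.498238

σ√T = 0.3188·√1.9194 = 0.441673
d₁ = (ln(S/K) + (r+σ²/2)T) / (σ√T) = (ln(212.24/238.1) + (0.0101+0.3188²/2)·1.9194) / 0.441673 = (-0.114973 + 0.116924) / 0.441673 = 0.004416
d₂ = d₁ − σ√T = 0.004416 − 0.441673 = -0.437257
e^{−rT} = e^{−0.0101·1.9194} = 0.980801
N(−d₁) = 0.498238,  N(−d₂) = 0.669038
Put price V = K·e^{−rT}·N(−d₂) − S·N(−d₁) = 156.239437 − 105.746077 = 50.493360
Δ = −N(−d₁) = -0.498238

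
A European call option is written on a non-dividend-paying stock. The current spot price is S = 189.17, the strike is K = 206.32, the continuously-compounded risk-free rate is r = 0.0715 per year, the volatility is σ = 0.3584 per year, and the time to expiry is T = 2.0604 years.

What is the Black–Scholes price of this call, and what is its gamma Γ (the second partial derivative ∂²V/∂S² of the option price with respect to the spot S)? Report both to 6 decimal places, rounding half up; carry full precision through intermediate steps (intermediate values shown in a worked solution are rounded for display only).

σ√T = 0.3584·√2.0604 = 0.514451
d₁ = (ln(S/K) + (r+σ²/2)T) / (σ√T) = (ln(189.17/206.32) + (0.0715+0.3584²/2)·2.0604) / 0.514451 = (-0.086782 + 0.279648) / 0.514451 = 0.374897
d₂ = d₁ − σ√T = 0.374897 − 0.514451 = -0.139554
e^{−rT} = e^{−0.0715·2.0604} = 0.863019
N(d₁) = 0.646132,  N(d₂) = 0.444506
Call price V = S·N(d₁) − K·e^{−rT}·N(d₂) = 122.228697 − 79.147946 = 43.080752
φ(d₁) = (1/√(2π))·e^{−d₁²/2} = 0.371869
Γ = φ(d₁) / (S·σ·√T) = 0.003821

price = 43.080752
Γ = 0.003821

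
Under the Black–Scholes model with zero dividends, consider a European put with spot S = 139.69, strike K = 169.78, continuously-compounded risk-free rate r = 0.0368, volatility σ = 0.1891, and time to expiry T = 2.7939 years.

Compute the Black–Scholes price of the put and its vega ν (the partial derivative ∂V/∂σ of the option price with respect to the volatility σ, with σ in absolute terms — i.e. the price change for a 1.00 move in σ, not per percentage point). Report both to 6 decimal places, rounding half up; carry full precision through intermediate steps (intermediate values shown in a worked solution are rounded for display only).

price = 25.910689
ν = 92.318795

σ√T = 0.1891·√2.7939 = 0.316080
d₁ = (ln(S/K) + (r+σ²/2)T) / (σ√T) = (ln(139.69/169.78) + (0.0368+0.1891²/2)·2.7939) / 0.316080 = (-0.195078 + 0.152769) / 0.316080 = -0.133855
d₂ = d₁ − σ√T = -0.133855 − 0.316080 = -0.449935
e^{−rT} = e^{−0.0368·2.7939} = 0.902293
N(−d₁) = 0.553242,  N(−d₂) = 0.673621
Put price V = K·e^{−rT}·N(−d₂) − S·N(−d₁) = 103.193000 − 77.282311 = 25.910689
φ(d₁) = (1/√(2π))·e^{−d₁²/2} = 0.395384
ν = S·φ(d₁)·√T = 92.318795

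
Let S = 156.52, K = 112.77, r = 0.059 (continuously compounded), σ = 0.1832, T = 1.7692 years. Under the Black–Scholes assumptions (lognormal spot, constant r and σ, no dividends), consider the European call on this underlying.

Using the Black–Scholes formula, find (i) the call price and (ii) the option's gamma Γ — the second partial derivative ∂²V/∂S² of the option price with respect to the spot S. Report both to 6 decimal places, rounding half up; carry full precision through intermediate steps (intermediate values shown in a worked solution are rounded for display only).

σ√T = 0.1832·√1.7692 = 0.243677
d₁ = (ln(S/K) + (r+σ²/2)T) / (σ√T) = (ln(156.52/112.77) + (0.059+0.1832²/2)·1.7692) / 0.243677 = (0.327833 + 0.134072) / 0.243677 = 1.895567
d₂ = d₁ − σ√T = 1.895567 − 0.243677 = 1.651890
e^{−rT} = e^{−0.059·1.7692} = 0.900880
N(d₁) = 0.970991,  N(d₂) = 0.950722
Call price V = S·N(d₁) − K·e^{−rT}·N(d₂) = 151.979563 − 96.585968 = 55.393595
φ(d₁) = (1/√(2π))·e^{−d₁²/2} = 0.066170
Γ = φ(d₁) / (S·σ·√T) = 0.001735

price = 55.393595
Γ = 0.001735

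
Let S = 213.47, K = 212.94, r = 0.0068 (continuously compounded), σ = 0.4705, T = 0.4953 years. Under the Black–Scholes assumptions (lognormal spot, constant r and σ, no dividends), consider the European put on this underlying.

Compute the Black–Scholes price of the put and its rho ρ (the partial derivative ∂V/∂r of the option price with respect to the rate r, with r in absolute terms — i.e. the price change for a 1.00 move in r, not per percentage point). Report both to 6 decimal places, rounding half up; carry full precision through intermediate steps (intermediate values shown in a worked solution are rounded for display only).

σ√T = 0.4705·√0.4953 = 0.331126
d₁ = (ln(S/K) + (r+σ²/2)T) / (σ√T) = (ln(213.47/212.94) + (0.0068+0.4705²/2)·0.4953) / 0.331126 = (0.002486 + 0.058190) / 0.331126 = 0.183242
d₂ = d₁ − σ√T = 0.183242 − 0.331126 = -0.147884
e^{−rT} = e^{−0.0068·0.4953} = 0.996638
N(−d₁) = 0.427304,  N(−d₂) = 0.558783
Put price V = K·e^{−rT}·N(−d₂) − S·N(−d₁) = 118.587173 − 91.216602 = 27.370571
ρ = −K·T·e^{−rT}·N(−d₂) = -58.736227

price = 27.370571
ρ = -58.736227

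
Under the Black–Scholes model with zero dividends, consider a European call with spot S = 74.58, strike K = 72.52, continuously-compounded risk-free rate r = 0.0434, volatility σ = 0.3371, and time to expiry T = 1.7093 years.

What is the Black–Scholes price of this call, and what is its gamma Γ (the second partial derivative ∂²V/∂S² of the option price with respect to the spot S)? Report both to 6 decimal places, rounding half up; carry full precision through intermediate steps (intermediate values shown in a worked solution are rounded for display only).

price = 16.323862
Γ = 0.010957

σ√T = 0.3371·√1.7093 = 0.440725
d₁ = (ln(S/K) + (r+σ²/2)T) / (σ√T) = (ln(74.58/72.52) + (0.0434+0.3371²/2)·1.7093) / 0.440725 = (0.028010 + 0.171303) / 0.440725 = 0.452239
d₂ = d₁ − σ√T = 0.452239 − 0.440725 = 0.011513
e^{−rT} = e^{−0.0434·1.7093} = 0.928501
N(d₁) = 0.674451,  N(d₂) = 0.504593
Call price V = S·N(d₁) − K·e^{−rT}·N(d₂) = 50.300590 − 33.976728 = 16.323862
φ(d₁) = (1/√(2π))·e^{−d₁²/2} = 0.360163
Γ = φ(d₁) / (S·σ·√T) = 0.010957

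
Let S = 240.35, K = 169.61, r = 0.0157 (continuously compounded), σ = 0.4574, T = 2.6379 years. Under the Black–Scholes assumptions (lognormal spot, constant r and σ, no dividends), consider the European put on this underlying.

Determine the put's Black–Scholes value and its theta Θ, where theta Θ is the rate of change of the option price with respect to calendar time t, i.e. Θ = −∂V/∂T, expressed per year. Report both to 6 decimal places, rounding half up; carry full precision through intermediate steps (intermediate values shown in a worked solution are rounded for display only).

σ√T = 0.4574·√2.6379 = 0.742891
d₁ = (ln(S/K) + (r+σ²/2)T) / (σ√T) = (ln(240.35/169.61) + (0.0157+0.4574²/2)·2.6379) / 0.742891 = (0.348595 + 0.317359) / 0.742891 = 0.896434
d₂ = d₁ − σ√T = 0.896434 − 0.742891 = 0.153543
e^{−rT} = e^{−0.0157·2.6379} = 0.959431
N(−d₁) = 0.185010,  N(−d₂) = 0.438985
Put price V = K·e^{−rT}·N(−d₂) − S·N(−d₁) = 71.435630 − 44.467254 = 26.968376
φ(d₁) = (1/√(2π))·e^{−d₁²/2} = 0.266939
Θ = −S·φ(d₁)·σ/(2√T) + r·K·e^{−rT}·N(−d₂) = −9.034266 + 1.121539 = -7.912726

price = 26.968376
Θ = -7.912726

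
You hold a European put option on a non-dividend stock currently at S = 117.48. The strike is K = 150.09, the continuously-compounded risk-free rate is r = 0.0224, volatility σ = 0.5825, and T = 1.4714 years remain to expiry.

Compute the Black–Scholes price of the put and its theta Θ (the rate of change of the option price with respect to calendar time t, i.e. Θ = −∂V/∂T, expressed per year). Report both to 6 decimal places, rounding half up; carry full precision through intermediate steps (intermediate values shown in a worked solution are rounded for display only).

price = 51.688926
Θ = -8.819485

σ√T = 0.5825·√1.4714 = 0.706580
d₁ = (ln(S/K) + (r+σ²/2)T) / (σ√T) = (ln(117.48/150.09) + (0.0224+0.5825²/2)·1.4714) / 0.706580 = (-0.244967 + 0.282587) / 0.706580 = 0.053242
d₂ = d₁ − σ√T = 0.053242 − 0.706580 = -0.653338
e^{−rT} = e^{−0.0224·1.4714} = 0.967578
N(−d₁) = 0.478769,  N(−d₂) = 0.743231
Put price V = K·e^{−rT}·N(−d₂) − S·N(−d₁) = 107.934757 − 56.245831 = 51.688926
φ(d₁) = (1/√(2π))·e^{−d₁²/2} = 0.398377
Θ = −S·φ(d₁)·σ/(2√T) + r·K·e^{−rT}·N(−d₂) = −11.237223 + 2.417739 = -8.819485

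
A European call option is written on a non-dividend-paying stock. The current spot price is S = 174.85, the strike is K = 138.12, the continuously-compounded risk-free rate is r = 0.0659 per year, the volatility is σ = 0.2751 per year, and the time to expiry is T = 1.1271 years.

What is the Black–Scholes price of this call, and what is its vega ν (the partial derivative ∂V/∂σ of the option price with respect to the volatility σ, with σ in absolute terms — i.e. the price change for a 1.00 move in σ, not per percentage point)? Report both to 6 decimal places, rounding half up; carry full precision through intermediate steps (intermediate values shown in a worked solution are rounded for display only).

σ√T = 0.2751·√1.1271 = 0.292060
d₁ = (ln(S/K) + (r+σ²/2)T) / (σ√T) = (ln(174.85/138.12) + (0.0659+0.2751²/2)·1.1271) / 0.292060 = (0.235806 + 0.116925) / 0.292060 = 1.207735
d₂ = d₁ − σ√T = 1.207735 − 0.292060 = 0.915675
e^{−rT} = e^{−0.0659·1.1271} = 0.928416
N(d₁) = 0.886425,  N(d₂) = 0.820081
Call price V = S·N(d₁) − K·e^{−rT}·N(d₂) = 154.991490 − 105.161298 = 49.830192
φ(d₁) = (1/√(2π))·e^{−d₁²/2} = 0.192386
ν = S·φ(d₁)·√T = 35.712532

price = 49.830192
ν = 35.712532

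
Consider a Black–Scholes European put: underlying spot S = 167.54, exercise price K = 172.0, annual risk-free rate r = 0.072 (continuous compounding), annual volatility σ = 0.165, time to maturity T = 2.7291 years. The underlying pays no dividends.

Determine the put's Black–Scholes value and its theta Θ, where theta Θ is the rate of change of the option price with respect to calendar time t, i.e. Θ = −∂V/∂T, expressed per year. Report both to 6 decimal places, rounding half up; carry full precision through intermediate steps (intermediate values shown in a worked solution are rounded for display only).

σ√T = 0.165·√2.7291 = 0.272580
d₁ = (ln(S/K) + (r+σ²/2)T) / (σ√T) = (ln(167.54/172.0) + (0.072+0.165²/2)·2.7291) / 0.272580 = (-0.026272 + 0.233645) / 0.272580 = 0.760778
d₂ = d₁ − σ√T = 0.760778 − 0.272580 = 0.488198
e^{−rT} = e^{−0.072·2.7291} = 0.821605
N(−d₁) = 0.223395,  N(−d₂) = 0.312705
Put price V = K·e^{−rT}·N(−d₂) − S·N(−d₁) = 44.190213 − 37.427569 = 6.762644
φ(d₁) = (1/√(2π))·e^{−d₁²/2} = 0.298696
Θ = −S·φ(d₁)·σ/(2√T) + r·K·e^{−rT}·N(−d₂) = −2.499146 + 3.181695 = 0.682549

price = 6.762644
Θ = 0.682549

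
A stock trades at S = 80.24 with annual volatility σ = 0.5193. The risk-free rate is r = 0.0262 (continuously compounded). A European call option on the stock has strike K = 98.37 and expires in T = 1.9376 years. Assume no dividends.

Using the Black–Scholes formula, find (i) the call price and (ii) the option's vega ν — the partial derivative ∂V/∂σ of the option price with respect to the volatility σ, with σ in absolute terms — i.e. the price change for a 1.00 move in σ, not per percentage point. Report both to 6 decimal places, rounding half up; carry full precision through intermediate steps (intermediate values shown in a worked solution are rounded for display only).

σ√T = 0.5193·√1.9376 = 0.722854
d₁ = (ln(S/K) + (r+σ²/2)T) / (σ√T) = (ln(80.24/98.37) + (0.0262+0.5193²/2)·1.9376) / 0.722854 = (-0.203714 + 0.312024) / 0.722854 = 0.149837
d₂ = d₁ − σ√T = 0.149837 − 0.722854 = -0.573017
e^{−rT} = e^{−0.0262·1.9376} = 0.950502
N(d₁) = 0.559553,  N(d₂) = 0.283317
Call price V = S·N(d₁) − K·e^{−rT}·N(d₂) = 44.898558 − 26.490353 = 18.408205
φ(d₁) = (1/√(2π))·e^{−d₁²/2} = 0.394489
ν = S·φ(d₁)·√T = 44.061356

price = 18.408205
ν = 44.061356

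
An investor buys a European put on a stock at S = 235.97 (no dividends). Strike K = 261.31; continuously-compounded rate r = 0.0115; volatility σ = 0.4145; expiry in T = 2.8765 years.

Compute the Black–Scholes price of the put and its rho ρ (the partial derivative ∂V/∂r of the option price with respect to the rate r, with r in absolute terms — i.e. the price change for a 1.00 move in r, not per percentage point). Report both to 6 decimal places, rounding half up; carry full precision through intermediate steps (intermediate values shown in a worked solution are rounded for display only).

σ√T = 0.4145·√2.8765 = 0.703002
d₁ = (ln(S/K) + (r+σ²/2)T) / (σ√T) = (ln(235.97/261.31) + (0.0115+0.4145²/2)·2.8765) / 0.703002 = (-0.102003 + 0.280186) / 0.703002 = 0.253460
d₂ = d₁ − σ√T = 0.253460 − 0.703002 = -0.449542
e^{−rT} = e^{−0.0115·2.8765} = 0.967461
N(−d₁) = 0.399956,  N(−d₂) = 0.673480
Put price V = K·e^{−rT}·N(−d₂) − S·N(−d₁) = 170.260604 − 94.377692 = 75.882912
ρ = −K·T·e^{−rT}·N(−d₂) = -489.754627

price = 75.882912
ρ = -489.754627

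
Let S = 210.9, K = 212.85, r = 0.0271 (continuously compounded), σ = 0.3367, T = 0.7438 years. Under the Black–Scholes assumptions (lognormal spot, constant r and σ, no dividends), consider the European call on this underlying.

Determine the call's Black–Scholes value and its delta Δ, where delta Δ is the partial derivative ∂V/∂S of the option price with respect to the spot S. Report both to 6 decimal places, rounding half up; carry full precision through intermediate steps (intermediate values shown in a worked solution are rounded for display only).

σ√T = 0.3367·√0.7438 = 0.290383
d₁ = (ln(S/K) + (r+σ²/2)T) / (σ√T) = (ln(210.9/212.85) + (0.0271+0.3367²/2)·0.7438) / 0.290383 = (-0.009204 + 0.062318) / 0.290383 = 0.182912
d₂ = d₁ − σ√T = 0.182912 − 0.290383 = -0.107471
e^{−rT} = e^{−0.0271·0.7438} = 0.980045
N(d₁) = 0.572566,  N(d₂) = 0.457208
Call price V = S·N(d₁) − K·e^{−rT}·N(d₂) = 120.754263 − 95.374674 = 25.379589
Δ = N(d₁) = 0.572566

price = 25.379589
Δ = 0.572566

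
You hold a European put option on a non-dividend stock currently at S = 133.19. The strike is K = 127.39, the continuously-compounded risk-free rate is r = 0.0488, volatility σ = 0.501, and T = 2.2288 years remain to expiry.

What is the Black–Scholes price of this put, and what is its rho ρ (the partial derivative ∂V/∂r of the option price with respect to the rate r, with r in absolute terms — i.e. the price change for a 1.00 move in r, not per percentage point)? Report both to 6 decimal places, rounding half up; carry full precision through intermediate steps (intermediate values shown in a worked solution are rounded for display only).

σ√T = 0.501·√2.2288 = 0.747951
d₁ = (ln(S/K) + (r+σ²/2)T) / (σ√T) = (ln(133.19/127.39) + (0.0488+0.501²/2)·2.2288) / 0.747951 = (0.044523 + 0.388481) / 0.747951 = 0.578921
d₂ = d₁ − σ√T = 0.578921 − 0.747951 = -0.169031
e^{−rT} = e^{−0.0488·2.2288} = 0.896941
N(−d₁) = 0.281321,  N(−d₂) = 0.567114
Put price V = K·e^{−rT}·N(−d₂) − S·N(−d₁) = 64.799142 − 37.469193 = 27.329949
ρ = −K·T·e^{−rT}·N(−d₂) = -144.424328

price = 27.329949
ρ = -144.424328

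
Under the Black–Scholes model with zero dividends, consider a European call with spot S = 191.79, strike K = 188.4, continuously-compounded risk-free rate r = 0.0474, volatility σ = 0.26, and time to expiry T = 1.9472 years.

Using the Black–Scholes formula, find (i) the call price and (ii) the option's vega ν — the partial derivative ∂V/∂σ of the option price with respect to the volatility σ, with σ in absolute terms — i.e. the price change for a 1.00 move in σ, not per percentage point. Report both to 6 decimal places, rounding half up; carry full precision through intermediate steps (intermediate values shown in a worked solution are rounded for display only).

σ√T = 0.26·√1.9472 = 0.362809
d₁ = (ln(S/K) + (r+σ²/2)T) / (σ√T) = (ln(191.79/188.4) + (0.0474+0.26²/2)·1.9472) / 0.362809 = (0.017834 + 0.158113) / 0.362809 = 0.484955
d₂ = d₁ − σ√T = 0.484955 − 0.362809 = 0.122146
e^{−rT} = e^{−0.0474·1.9472} = 0.911834
N(d₁) = 0.686146,  N(d₂) = 0.548608
Call price V = S·N(d₁) − K·e^{−rT}·N(d₂) = 131.595921 − 94.245137 = 37.350784
φ(d₁) = (1/√(2π))·e^{−d₁²/2} = 0.354684
ν = S·φ(d₁)·√T = 94.923186

price = 37.350784
ν = 94.923186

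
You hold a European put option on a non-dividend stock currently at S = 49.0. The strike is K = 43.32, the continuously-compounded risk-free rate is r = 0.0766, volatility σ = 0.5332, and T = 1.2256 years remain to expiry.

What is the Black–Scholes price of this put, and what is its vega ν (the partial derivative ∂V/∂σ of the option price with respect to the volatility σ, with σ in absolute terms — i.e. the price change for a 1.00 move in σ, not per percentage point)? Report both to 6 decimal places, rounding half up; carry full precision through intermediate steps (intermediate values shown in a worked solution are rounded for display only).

price = 6.146475
ν = 17.372238

σ√T = 0.5332·√1.2256 = 0.590289
d₁ = (ln(S/K) + (r+σ²/2)T) / (σ√T) = (ln(49.0/43.32) + (0.0766+0.5332²/2)·1.2256) / 0.590289 = (0.123206 + 0.268101) / 0.590289 = 0.662908
d₂ = d₁ − σ√T = 0.662908 − 0.590289 = 0.072619
e^{−rT} = e^{−0.0766·1.2256} = 0.910391
N(−d₁) = 0.253695,  N(−d₂) = 0.471054
Put price V = K·e^{−rT}·N(−d₂) − S·N(−d₁) = 18.577515 − 12.431039 = 6.146475
φ(d₁) = (1/√(2π))·e^{−d₁²/2} = 0.320247
ν = S·φ(d₁)·√T = 17.372238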